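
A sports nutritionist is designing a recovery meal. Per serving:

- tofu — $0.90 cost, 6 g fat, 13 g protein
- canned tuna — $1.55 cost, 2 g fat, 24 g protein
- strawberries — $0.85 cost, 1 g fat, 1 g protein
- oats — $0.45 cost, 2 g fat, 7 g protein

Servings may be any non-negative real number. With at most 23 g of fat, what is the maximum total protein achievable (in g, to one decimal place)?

Protein per g fat: canned tuna 12, oats 3.5, tofu 2.167, strawberries 1.
With no serving limits, spend the whole fat allowance on canned tuna: 23 g / 2 g × 24 g = 276.0 g.

276.0 g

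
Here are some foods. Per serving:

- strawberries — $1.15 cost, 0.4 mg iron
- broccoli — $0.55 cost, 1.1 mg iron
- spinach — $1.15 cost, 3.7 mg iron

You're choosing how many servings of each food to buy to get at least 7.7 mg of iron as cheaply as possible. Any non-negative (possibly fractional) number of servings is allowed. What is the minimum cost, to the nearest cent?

Cost per mg of iron: spinach $0.3108, broccoli $0.5000, strawberries $2.8750.
With no serving limits, use only spinach: 7.7 mg / 3.7 mg = 2.081 servings × $1.15 = $2.39.

$2.39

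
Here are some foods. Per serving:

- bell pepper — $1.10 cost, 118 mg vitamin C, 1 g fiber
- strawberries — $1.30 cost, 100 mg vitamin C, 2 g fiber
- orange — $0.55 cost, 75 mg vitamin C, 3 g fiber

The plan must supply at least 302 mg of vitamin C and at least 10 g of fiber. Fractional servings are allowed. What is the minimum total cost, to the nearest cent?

$2.21

Two binding constraints pin down two serving amounts, so the optimal mix uses at most two foods. The candidates are each food alone (scaled to the tighter of vitamin C/fiber) and each pair with both constraints tight.
bell pepper only: max(302/118, 10/1) = 10 servings → $11.00.
strawberries only: max(302/100, 10/2) = 5 servings → $6.50.
orange only: max(302/75, 10/3) = 4.027 servings → $2.21.
bell pepper + strawberries: the both-tight solution has a negative serving — not a feasible corner.
bell pepper + orange with both tight: 0.5591 servings and 3.147 servings → $2.35.
strawberries + orange with both tight: 1.04 servings and 2.64 servings → $2.80.
Cheapest feasible corner: $2.21.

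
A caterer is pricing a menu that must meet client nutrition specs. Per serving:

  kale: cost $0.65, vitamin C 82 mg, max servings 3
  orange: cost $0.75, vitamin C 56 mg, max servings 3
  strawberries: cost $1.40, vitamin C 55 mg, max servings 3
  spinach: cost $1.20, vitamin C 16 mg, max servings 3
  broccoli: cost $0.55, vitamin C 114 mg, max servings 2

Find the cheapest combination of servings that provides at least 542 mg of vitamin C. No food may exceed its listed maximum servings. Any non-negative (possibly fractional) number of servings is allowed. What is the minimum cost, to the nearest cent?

Cost per mg of vitamin C: broccoli $0.0048, kale $0.0079, orange $0.0134, strawberries $0.0255, spinach $0.0750.
Take 2 servings of broccoli: +228.0 mg vitamin C for $1.10 (total $1.10, still need 314.0 mg).
Take 3 servings of kale: +246.0 mg vitamin C for $1.95 (total $3.05, still need 68.0 mg).
Take 1.214 servings of orange: +68.0 mg vitamin C for $0.91 (total $3.96, still need 0.0 mg).
Filling from the cheapest source first is optimal under one linear minimum: $3.96.

$3.96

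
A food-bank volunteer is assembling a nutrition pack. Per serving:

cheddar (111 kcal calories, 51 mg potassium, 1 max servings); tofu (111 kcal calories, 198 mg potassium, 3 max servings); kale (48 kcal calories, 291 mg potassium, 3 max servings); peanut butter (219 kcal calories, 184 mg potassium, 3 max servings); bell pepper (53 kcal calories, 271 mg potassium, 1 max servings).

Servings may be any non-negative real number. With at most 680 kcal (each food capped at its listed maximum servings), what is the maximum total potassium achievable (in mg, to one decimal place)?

1864.0 mg

Potassium per kcal: kale 6.062, bell pepper 5.113, tofu 1.784, peanut butter 0.8402, cheddar 0.4595.
Take 3 servings of kale: uses 144 kcal, +873.0 mg potassium (running total 873.0 mg).
Take 1 serving of bell pepper: uses 53 kcal, +271.0 mg potassium (running total 1144.0 mg).
Take 3 servings of tofu: uses 333 kcal, +594.0 mg potassium (running total 1738.0 mg).
Take 0.6849 servings of peanut butter: uses 150 kcal, +126.0 mg potassium (running total 1864.0 mg).
Filling greedily by potassium-per-kcal is optimal for one linear limit, giving 1864.0 mg.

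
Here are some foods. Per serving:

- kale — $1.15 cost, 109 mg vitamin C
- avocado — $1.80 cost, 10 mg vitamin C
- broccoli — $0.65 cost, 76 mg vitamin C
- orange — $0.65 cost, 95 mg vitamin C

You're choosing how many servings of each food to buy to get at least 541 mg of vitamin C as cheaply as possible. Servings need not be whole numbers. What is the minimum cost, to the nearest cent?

$3.70

Cost per mg of vitamin C: orange $0.0068, broccoli $0.0086, kale $0.0106, avocado $0.1800.
With no serving limits, use only orange: 541 mg / 95 mg = 5.695 servings × $0.65 = $3.70.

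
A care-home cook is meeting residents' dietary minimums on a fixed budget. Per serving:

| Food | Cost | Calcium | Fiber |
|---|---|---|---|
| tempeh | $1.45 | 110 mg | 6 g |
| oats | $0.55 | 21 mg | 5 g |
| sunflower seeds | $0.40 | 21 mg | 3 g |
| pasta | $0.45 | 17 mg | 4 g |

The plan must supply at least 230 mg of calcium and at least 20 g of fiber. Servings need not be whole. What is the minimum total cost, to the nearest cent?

At the optimum either one food covers both requirements or two foods hit both targets exactly; no other combination can be cheaper.
tempeh only: max(230/110, 20/6) = 3.333 servings → $4.83.
oats only: max(230/21, 20/5) = 10.95 servings → $6.02.
sunflower seeds only: max(230/21, 20/3) = 10.95 servings → $4.38.
pasta only: max(230/17, 20/4) = 13.53 servings → $6.09.
tempeh + oats with both tight: 1.722 servings and 1.934 servings → $3.56.
tempeh + sunflower seeds with both tight: 1.324 servings and 4.02 servings → $3.53.
tempeh + pasta with both tight: 1.716 servings and 2.426 servings → $3.58.
oats + sunflower seeds: the both-tight solution has a negative serving — not a feasible corner.
oats + pasta: intersection lies outside the first quadrant.
sunflower seeds + pasta: the both-tight solution has a negative serving — not a feasible corner.
Cheapest feasible corner: $3.53.

$3.53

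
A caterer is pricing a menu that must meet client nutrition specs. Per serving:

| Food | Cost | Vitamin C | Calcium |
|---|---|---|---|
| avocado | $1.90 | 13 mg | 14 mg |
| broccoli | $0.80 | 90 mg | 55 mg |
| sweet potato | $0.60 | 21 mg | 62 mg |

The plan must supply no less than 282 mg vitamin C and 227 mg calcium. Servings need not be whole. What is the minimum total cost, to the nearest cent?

The cheapest plan sits at a corner of the feasible region — with two constraints it uses at most two foods.
avocado only: max(282/13, 227/14) = 21.69 servings → $41.22.
broccoli only: max(282/90, 227/55) = 4.127 servings → $3.30.
sweet potato only: max(282/21, 227/62) = 13.43 servings → $8.06.
avocado + broccoli with both tight: 9.028 servings and 1.829 servings → $18.62.
avocado + sweet potato with both targets exact would need a negative amount; discard.
broccoli + sweet potato with both tight: 2.874 servings and 1.112 servings → $2.97.
The minimum over all feasible corners is $2.97.

$2.97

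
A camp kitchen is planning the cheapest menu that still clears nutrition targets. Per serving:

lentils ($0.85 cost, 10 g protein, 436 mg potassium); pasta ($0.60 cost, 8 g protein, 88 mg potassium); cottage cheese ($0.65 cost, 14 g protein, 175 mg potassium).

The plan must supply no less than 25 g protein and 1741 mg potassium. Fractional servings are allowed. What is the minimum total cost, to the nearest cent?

$3.39

The cheapest plan sits at a corner of the feasible region — with two constraints it uses at most two foods.
lentils only: max(25/10, 1741/436) = 3.993 servings → $3.39.
pasta only: max(25/8, 1741/88) = 19.78 servings → $11.87.
cottage cheese only: max(25/14, 1741/175) = 9.949 servings → $6.47.
lentils + pasta: intersection lies outside the first quadrant.
lentils + cottage cheese with both targets exact would need a negative amount; discard.
pasta + cottage cheese: intersection lies outside the first quadrant.
Cheapest feasible corner: $3.39.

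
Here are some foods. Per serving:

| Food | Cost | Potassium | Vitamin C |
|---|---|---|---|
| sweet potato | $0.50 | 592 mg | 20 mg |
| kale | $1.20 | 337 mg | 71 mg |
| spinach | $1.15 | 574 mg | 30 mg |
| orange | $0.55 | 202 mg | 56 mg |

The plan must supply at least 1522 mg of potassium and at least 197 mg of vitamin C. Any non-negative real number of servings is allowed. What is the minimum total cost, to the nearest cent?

$2.41

An LP optimum is at a vertex; with two nutrient constraints at most two foods are used. Check each candidate.
sweet potato only: max(1522/592, 197/20) = 9.85 servings → $4.92.
kale only: max(1522/337, 197/71) = 4.516 servings → $5.42.
spinach only: max(1522/574, 197/30) = 6.567 servings → $7.55.
orange only: max(1522/202, 197/56) = 7.535 servings → $4.14.
sweet potato + kale with both tight: 1.181 servings and 2.442 servings → $3.52.
sweet potato + spinach: intersection lies outside the first quadrant.
sweet potato + orange with both tight: 1.561 servings and 2.96 servings → $2.41.
kale + spinach with both tight: 2.2 servings and 1.36 servings → $4.20.
kale + orange with both targets exact would need a negative amount; discard.
spinach + orange with both tight: 1.742 servings and 2.585 servings → $3.42.
The minimum over all feasible corners is $2.41.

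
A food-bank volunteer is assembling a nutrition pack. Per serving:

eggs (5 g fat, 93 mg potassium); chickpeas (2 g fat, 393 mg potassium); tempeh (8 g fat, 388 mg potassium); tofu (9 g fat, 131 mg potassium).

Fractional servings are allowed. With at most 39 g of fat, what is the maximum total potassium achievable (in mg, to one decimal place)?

Potassium per g fat: chickpeas 196.5, tempeh 48.5, eggs 18.6, tofu 14.56.
With no serving limits, spend the whole fat allowance on chickpeas: 39 g / 2 g × 393 mg = 7663.5 mg.

7663.5 mg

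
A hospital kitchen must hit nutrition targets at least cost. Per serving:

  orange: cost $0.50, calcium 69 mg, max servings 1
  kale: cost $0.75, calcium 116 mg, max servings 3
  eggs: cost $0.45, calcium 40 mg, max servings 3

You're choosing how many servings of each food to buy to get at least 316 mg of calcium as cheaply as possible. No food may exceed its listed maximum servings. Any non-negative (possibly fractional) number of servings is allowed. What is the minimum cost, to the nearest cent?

$2.04

Cost per mg of calcium: kale $0.0065, orange $0.0072, eggs $0.0112.
Take 2.724 servings of kale: +316.0 mg calcium for $2.04 (total $2.04, still need 0.0 mg).
Filling from the cheapest source first is optimal under one linear minimum: $2.04.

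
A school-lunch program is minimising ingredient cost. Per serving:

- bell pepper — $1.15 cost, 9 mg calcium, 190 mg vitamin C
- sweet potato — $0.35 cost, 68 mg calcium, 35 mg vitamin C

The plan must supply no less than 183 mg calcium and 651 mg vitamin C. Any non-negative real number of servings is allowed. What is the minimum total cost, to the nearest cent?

The cheapest plan sits at a corner of the feasible region — with two constraints it uses at most two foods.
bell pepper only: max(183/9, 651/190) = 20.33 servings → $23.38.
sweet potato only: max(183/68, 651/35) = 18.6 servings → $6.51.
bell pepper + sweet potato with both tight: 3.004 servings and 2.294 servings → $4.26.
The minimum over all feasible corners is $4.26.

$4.26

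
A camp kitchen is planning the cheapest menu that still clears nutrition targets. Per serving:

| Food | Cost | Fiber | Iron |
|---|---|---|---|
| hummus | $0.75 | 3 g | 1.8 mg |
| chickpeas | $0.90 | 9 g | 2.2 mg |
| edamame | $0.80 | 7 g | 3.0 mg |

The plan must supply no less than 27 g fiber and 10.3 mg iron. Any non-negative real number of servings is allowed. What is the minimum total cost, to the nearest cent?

With two linear requirements the optimum uses one or two foods; enumerate the corners.
hummus only: max(27/3, 10.3/1.8) = 9 servings → $6.75.
chickpeas only: max(27/9, 10.3/2.2) = 4.682 servings → $4.21.
edamame only: max(27/7, 10.3/3.0) = 3.857 servings → $3.09.
hummus + chickpeas with both tight: 3.469 servings and 1.844 servings → $4.26.
hummus + edamame: the both-tight solution has a negative serving — not a feasible corner.
chickpeas + edamame with both tight: 0.7672 servings and 2.871 servings → $2.99.
The minimum over all feasible corners is $2.99.

$2.99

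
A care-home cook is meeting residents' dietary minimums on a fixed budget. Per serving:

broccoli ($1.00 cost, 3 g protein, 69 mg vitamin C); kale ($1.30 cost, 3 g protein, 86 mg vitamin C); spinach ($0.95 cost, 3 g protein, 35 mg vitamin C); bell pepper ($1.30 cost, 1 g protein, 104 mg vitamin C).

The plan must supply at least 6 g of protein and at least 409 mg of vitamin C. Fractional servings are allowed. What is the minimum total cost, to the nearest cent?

$5.23

With two linear requirements the optimum uses one or two foods; enumerate the corners.
broccoli only: max(6/3, 409/69) = 5.928 servings → $5.93.
kale only: max(6/3, 409/86) = 4.756 servings → $6.18.
spinach only: max(6/3, 409/35) = 11.69 servings → $11.10.
bell pepper only: max(6/1, 409/104) = 6 servings → $7.80.
broccoli + kale: intersection lies outside the first quadrant.
broccoli + spinach: the both-tight solution has a negative serving — not a feasible corner.
broccoli + bell pepper with both tight: 0.8848 servings and 3.346 servings → $5.23.
kale + spinach: intersection lies outside the first quadrant.
kale + bell pepper with both tight: 0.9513 servings and 3.146 servings → $5.33.
spinach + bell pepper with both tight: 0.7762 servings and 3.671 servings → $5.51.
So the least-cost plan costs $5.23.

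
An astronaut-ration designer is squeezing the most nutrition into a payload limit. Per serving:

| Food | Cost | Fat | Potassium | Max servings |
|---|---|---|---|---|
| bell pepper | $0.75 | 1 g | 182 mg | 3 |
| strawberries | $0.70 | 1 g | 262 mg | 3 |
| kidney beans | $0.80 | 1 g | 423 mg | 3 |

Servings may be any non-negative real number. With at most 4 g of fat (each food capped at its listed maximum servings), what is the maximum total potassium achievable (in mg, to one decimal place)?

1531.0 mg

Potassium per g fat: kidney beans 423, strawberries 262, bell pepper 182.
Take 3 servings of kidney beans: uses 3 g fat, +1269.0 mg potassium (running total 1269.0 mg).
Take 1 serving of strawberries: uses 1 g fat, +262.0 mg potassium (running total 1531.0 mg).
Greedy by best ratio exhausts the fat allowance optimally: 1531.0 mg.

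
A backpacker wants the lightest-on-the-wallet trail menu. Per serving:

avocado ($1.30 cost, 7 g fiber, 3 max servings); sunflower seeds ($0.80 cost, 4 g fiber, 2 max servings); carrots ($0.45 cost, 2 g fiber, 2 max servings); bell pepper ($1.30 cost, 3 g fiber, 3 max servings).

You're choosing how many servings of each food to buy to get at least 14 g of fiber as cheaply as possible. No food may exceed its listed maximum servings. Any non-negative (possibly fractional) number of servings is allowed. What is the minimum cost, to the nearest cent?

Cost per g of fiber: avocado $0.1857, sunflower seeds $0.2000, carrots $0.2250, bell pepper $0.4333.
Take 2 servings of avocado: +14.0 g fiber for $2.60 (total $2.60, still need 0.0 g).
Filling from the cheapest source first is optimal under one linear minimum: $2.60.

$2.60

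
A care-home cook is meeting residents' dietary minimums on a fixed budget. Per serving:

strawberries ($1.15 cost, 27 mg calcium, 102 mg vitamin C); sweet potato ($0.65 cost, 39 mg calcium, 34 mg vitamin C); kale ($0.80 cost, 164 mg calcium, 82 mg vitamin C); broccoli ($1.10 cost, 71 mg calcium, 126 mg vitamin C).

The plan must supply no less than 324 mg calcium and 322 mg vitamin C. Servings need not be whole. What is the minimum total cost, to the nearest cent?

$2.91

Check every corner: each single food scaled to meet both minima, and each pair solved so both constraints bind.
strawberries only: max(324/27, 322/102) = 12 servings → $13.80.
sweet potato only: max(324/39, 322/34) = 9.471 servings → $6.16.
kale only: max(324/164, 322/82) = 3.927 servings → $3.14.
broccoli only: max(324/71, 322/126) = 4.563 servings → $5.02.
strawberries + sweet potato with both tight: 0.5039 servings and 7.959 servings → $5.75.
strawberries + kale with both tight: 1.808 servings and 1.678 servings → $3.42.
strawberries + broccoli with both targets exact would need a negative amount; discard.
sweet potato + kale: intersection lies outside the first quadrant.
sweet potato + broccoli with both tight: 7.185 servings and 0.6168 servings → $5.35.
kale + broccoli with both tight: 1.21 servings and 1.768 servings → $2.91.
The minimum over all feasible corners is $2.91.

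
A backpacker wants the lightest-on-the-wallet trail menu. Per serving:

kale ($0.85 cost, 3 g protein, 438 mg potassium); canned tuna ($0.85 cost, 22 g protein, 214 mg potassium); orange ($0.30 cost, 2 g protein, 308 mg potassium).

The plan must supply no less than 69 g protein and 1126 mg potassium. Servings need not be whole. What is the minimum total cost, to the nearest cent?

Check every corner: each single food scaled to meet both minima, and each pair solved so both constraints bind.
kale only: max(69/3, 1126/438) = 23 servings → $19.55.
canned tuna only: max(69/22, 1126/214) = 5.262 servings → $4.47.
orange only: max(69/2, 1126/308) = 34.5 servings → $10.35.
kale + canned tuna with both tight: 1.113 servings and 2.985 servings → $3.48.
kale + orange with both targets exact would need a negative amount; discard.
canned tuna + orange with both tight: 2.993 servings and 1.576 servings → $3.02.
So the least-cost plan costs $3.02.

$3.02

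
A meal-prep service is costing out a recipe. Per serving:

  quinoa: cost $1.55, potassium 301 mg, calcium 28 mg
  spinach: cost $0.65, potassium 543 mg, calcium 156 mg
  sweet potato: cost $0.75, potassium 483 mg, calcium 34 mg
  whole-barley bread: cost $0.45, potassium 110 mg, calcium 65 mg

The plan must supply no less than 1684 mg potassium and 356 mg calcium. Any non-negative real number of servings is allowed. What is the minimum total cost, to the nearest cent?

This is a tiny linear program; its minimum lies at a vertex of the feasible set. List the vertices and price them.
quinoa only: max(1684/301, 356/28) = 12.71 servings → $19.71.
spinach only: max(1684/543, 356/156) = 3.101 servings → $2.02.
sweet potato only: max(1684/483, 356/34) = 10.47 servings → $7.85.
whole-barley bread only: max(1684/110, 356/65) = 15.31 servings → $6.89.
quinoa + spinach with both tight: 2.186 servings and 1.89 servings → $4.62.
quinoa + sweet potato with both targets exact would need a negative amount; discard.
quinoa + whole-barley bread with both tight: 4.264 servings and 3.64 servings → $8.25.
spinach + sweet potato with both tight: 2.016 servings and 1.22 servings → $2.23.
spinach + whole-barley bread: intersection lies outside the first quadrant.
sweet potato + whole-barley bread with both tight: 2.542 servings and 4.147 servings → $3.77.
Cheapest feasible corner: $2.02.

$2.02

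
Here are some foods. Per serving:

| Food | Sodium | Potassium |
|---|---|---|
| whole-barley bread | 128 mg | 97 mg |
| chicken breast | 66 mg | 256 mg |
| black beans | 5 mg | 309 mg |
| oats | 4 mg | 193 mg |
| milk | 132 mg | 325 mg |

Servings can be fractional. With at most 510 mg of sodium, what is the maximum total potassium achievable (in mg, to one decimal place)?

31518.0 mg

Potassium per mg sodium: black beans 61.8, oats 48.25, chicken breast 3.879, milk 2.462, whole-barley bread 0.7578.
With no serving limits, spend the whole sodium allowance on black beans: 510 mg / 5 mg × 309 mg = 31518.0 mg.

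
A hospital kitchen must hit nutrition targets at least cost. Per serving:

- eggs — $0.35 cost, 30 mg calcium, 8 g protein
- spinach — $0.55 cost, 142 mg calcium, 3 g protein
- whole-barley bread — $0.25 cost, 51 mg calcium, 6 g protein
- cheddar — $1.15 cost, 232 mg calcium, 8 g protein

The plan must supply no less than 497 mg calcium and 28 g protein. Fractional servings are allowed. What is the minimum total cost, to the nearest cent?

eggs only: max(497/30, 28/8) = 16.57 servings → $5.80.
spinach only: max(497/142, 28/3) = 9.333 servings → $5.13.
whole-barley bread only: max(497/51, 28/6) = 9.745 servings → $2.44.
cheddar only: max(497/232, 28/8) = 3.5 servings → $4.03.
eggs + spinach with both tight: 2.376 servings and 2.998 servings → $2.48.
eggs + whole-barley bread: the both-tight solution has a negative serving — not a feasible corner.
eggs + cheddar with both tight: 1.559 servings and 1.941 servings → $2.78.
spinach + whole-barley bread with both tight: 2.223 servings and 3.555 servings → $2.11.
spinach + cheddar with both targets exact would need a negative amount; discard.
whole-barley bread + cheddar with both tight: 2.561 servings and 1.579 servings → $2.46.
Cheapest feasible corner: $2.11.

$2.11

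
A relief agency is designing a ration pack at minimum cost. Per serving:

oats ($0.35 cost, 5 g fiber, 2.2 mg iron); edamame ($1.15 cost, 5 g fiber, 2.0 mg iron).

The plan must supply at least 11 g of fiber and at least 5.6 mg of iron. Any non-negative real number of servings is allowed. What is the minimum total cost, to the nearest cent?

Two binding constraints pin down two serving amounts, so the optimal mix uses at most two foods. The candidates are each food alone (scaled to the tighter of fiber/iron) and each pair with both constraints tight.
oats only: max(11/5, 5.6/2.2) = 2.545 servings → $0.89.
edamame only: max(11/5, 5.6/2.0) = 2.8 servings → $3.22.
oats + edamame: the both-tight solution has a negative serving — not a feasible corner.
So the least-cost plan costs $0.89.

$0.89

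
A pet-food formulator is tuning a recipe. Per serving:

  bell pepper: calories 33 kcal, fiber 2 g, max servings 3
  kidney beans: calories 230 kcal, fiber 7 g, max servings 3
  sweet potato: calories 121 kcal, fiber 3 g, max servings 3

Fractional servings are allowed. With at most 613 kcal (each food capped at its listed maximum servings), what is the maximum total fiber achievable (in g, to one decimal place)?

Fiber per kcal: bell pepper 0.06061, kidney beans 0.03043, sweet potato 0.02479.
Take 3 servings of bell pepper: uses 99 kcal, +6.0 g fiber (running total 6.0 g).
Take 2.235 servings of kidney beans: uses 514 kcal, +15.6 g fiber (running total 21.6 g).
Greedy by best ratio exhausts the calories allowance optimally: 21.6 g.

21.6 g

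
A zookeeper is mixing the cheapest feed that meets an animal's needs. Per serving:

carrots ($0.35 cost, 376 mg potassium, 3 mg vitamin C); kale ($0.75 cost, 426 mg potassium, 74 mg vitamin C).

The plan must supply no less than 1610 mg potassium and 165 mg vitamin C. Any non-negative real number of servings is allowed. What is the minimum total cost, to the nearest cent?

$2.26

An LP optimum is at a vertex; with two nutrient constraints at most two foods are used. Check each candidate.
carrots only: max(1610/376, 165/3) = 55 servings → $19.25.
kale only: max(1610/426, 165/74) = 3.779 servings → $2.83.
carrots + kale with both tight: 1.84 servings and 2.155 servings → $2.26.
Cheapest feasible corner: $2.26.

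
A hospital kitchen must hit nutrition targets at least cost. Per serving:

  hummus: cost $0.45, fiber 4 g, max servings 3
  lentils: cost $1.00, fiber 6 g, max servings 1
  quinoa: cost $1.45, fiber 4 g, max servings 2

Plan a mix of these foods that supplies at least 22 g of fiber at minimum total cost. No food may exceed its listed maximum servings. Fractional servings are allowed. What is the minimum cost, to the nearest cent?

Cost per g of fiber: hummus $0.1125, lentils $0.1667, quinoa $0.3625.
Take 3 servings of hummus: +12.0 g fiber for $1.35 (total $1.35, still need 10.0 g).
Take 1 serving of lentils: +6.0 g fiber for $1.00 (total $2.35, still need 4.0 g).
Take 1 serving of quinoa: +4.0 g fiber for $1.45 (total $3.80, still need 0.0 g).
Filling from the cheapest source first is optimal under one linear minimum: $3.80.

$3.80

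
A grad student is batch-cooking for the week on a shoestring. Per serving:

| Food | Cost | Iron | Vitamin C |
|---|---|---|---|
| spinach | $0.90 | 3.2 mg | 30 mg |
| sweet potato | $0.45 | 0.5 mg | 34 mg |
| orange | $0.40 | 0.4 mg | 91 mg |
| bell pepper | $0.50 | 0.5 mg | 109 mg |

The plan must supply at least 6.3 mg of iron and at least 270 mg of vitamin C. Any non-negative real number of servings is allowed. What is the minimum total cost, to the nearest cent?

$2.47

The cheapest plan sits at a corner of the feasible region — with two constraints it uses at most two foods.
spinach only: max(6.3/3.2, 270/30) = 9 servings → $8.10.
sweet potato only: max(6.3/0.5, 270/34) = 12.6 servings → $5.67.
orange only: max(6.3/0.4, 270/91) = 15.75 servings → $6.30.
bell pepper only: max(6.3/0.5, 270/109) = 12.6 servings → $6.30.
spinach + sweet potato with both tight: 0.8443 servings and 7.196 servings → $4.00.
spinach + orange with both tight: 1.667 servings and 2.418 servings → $2.47.
spinach + bell pepper with both tight: 1.653 servings and 2.022 servings → $2.50.
sweet potato + orange: the both-tight solution has a negative serving — not a feasible corner.
sweet potato + bell pepper: the both-tight solution has a negative serving — not a feasible corner.
orange + bell pepper with both targets exact would need a negative amount; discard.
So the least-cost plan costs $2.47.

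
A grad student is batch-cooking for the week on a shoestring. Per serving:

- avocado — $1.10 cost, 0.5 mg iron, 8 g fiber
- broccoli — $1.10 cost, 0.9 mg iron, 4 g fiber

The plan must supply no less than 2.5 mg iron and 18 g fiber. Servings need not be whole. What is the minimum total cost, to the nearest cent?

Compare the cost at each extreme point of the feasible region.
avocado only: max(2.5/0.5, 18/8) = 5 servings → $5.50.
broccoli only: max(2.5/0.9, 18/4) = 4.5 servings → $4.95.
avocado + broccoli with both tight: 1.192 servings and 2.115 servings → $3.64.
So the least-cost plan costs $3.64.

$3.64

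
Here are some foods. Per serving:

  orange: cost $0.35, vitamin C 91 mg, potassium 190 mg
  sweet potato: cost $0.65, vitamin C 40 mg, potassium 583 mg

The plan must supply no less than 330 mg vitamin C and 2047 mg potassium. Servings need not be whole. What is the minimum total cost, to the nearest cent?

$2.62

This is a tiny linear program; its minimum lies at a vertex of the feasible set. List the vertices and price them.
orange only: max(330/91, 2047/190) = 10.77 servings → $3.77.
sweet potato only: max(330/40, 2047/583) = 8.25 servings → $5.36.
orange + sweet potato with both tight: 2.431 servings and 2.719 servings → $2.62.
So the least-cost plan costs $2.62.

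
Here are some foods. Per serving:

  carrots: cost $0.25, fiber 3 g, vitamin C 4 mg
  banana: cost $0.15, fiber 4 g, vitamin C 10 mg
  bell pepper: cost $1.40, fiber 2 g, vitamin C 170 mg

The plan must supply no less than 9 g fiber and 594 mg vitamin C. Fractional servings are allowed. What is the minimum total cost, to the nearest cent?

$4.93

Check every corner: each single food scaled to meet both minima, and each pair solved so both constraints bind.
carrots only: max(9/3, 594/4) = 148.5 servings → $37.12.
banana only: max(9/4, 594/10) = 59.4 servings → $8.91.
bell pepper only: max(9/2, 594/170) = 4.5 servings → $6.30.
carrots + banana with both targets exact would need a negative amount; discard.
carrots + bell pepper with both tight: 0.6813 servings and 3.478 servings → $5.04.
banana + bell pepper with both tight: 0.5182 servings and 3.464 servings → $4.93.
The minimum over all feasible corners is $4.93.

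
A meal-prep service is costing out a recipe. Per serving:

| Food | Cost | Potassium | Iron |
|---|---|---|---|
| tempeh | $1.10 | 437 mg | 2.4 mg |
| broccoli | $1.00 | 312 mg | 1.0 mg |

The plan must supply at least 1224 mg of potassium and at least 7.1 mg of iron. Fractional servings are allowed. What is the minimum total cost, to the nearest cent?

$3.25

For a min-cost LP with two ≥-constraints, a basic feasible solution has at most two positive variables.
tempeh only: max(1224/437, 7.1/2.4) = 2.958 servings → $3.25.
broccoli only: max(1224/312, 7.1/1.0) = 7.1 servings → $7.10.
tempeh + broccoli: the both-tight solution has a negative serving — not a feasible corner.
So the least-cost plan costs $3.25.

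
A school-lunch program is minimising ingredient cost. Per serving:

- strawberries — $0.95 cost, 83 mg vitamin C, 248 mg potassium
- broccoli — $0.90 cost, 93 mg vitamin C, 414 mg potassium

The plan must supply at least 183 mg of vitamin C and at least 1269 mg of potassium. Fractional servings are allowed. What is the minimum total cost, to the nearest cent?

$2.76

Check every corner: each single food scaled to meet both minima, and each pair solved so both constraints bind.
strawberries only: max(183/83, 1269/248) = 5.117 servings → $4.86.
broccoli only: max(183/93, 1269/414) = 3.065 servings → $2.76.
strawberries + broccoli: the both-tight solution has a negative serving — not a feasible corner.
So the least-cost plan costs $2.76.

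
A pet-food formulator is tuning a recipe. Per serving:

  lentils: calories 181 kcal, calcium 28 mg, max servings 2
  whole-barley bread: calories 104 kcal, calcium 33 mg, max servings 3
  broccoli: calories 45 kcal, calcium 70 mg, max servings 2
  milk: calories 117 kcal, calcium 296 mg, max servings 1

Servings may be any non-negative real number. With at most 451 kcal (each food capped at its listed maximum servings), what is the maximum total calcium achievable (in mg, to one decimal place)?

513.4 mg

Calcium per kcal: milk 2.53, broccoli 1.556, whole-barley bread 0.3173, lentils 0.1547.
Take 1 serving of milk: uses 117 kcal, +296.0 mg calcium (running total 296.0 mg).
Take 2 servings of broccoli: uses 90 kcal, +140.0 mg calcium (running total 436.0 mg).
Take 2.346 servings of whole-barley bread: uses 244 kcal, +77.4 mg calcium (running total 513.4 mg).
Greedy by best ratio exhausts the calories allowance optimally: 513.4 mg.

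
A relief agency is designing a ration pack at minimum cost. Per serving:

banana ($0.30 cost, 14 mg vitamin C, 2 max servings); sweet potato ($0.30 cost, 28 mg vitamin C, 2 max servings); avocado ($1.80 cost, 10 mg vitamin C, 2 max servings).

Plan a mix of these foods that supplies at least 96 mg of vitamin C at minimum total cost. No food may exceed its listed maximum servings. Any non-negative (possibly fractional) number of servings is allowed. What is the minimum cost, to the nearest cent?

Cost per mg of vitamin C: sweet potato $0.0107, banana $0.0214, avocado $0.1800.
Take 2 servings of sweet potato: +56.0 mg vitamin C for $0.60 (total $0.60, still need 40.0 mg).
Take 2 servings of banana: +28.0 mg vitamin C for $0.60 (total $1.20, still need 12.0 mg).
Take 1.2 servings of avocado: +12.0 mg vitamin C for $2.16 (total $3.36, still need 0.0 mg).
Greedy by cheapest-per-mg is optimal for a single linear constraint, so the minimum cost is $3.36.

$3.36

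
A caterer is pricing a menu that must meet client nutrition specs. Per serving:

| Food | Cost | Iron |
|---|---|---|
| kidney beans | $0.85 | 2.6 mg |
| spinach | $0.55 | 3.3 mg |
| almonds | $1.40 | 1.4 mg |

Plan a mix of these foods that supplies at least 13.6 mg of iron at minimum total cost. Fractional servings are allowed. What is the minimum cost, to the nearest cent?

Cost per mg of iron: spinach $0.1667, kidney beans $0.3269, almonds $1.0000.
With no serving limits, use only spinach: 13.6 mg / 3.3 mg = 4.121 servings × $0.55 = $2.27.

$2.27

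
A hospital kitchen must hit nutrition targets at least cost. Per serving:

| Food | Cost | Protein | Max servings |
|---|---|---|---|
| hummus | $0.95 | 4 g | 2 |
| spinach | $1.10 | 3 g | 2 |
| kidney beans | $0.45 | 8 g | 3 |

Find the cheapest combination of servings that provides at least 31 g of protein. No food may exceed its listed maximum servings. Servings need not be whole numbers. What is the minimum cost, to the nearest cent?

Cost per g of protein: kidney beans $0.0563, hummus $0.2375, spinach $0.3667.
Take 3 servings of kidney beans: +24.0 g protein for $1.35 (total $1.35, still need 7.0 g).
Take 1.75 servings of hummus: +7.0 g protein for $1.66 (total $3.01, still need 0.0 g).
Filling from the cheapest source first is optimal under one linear minimum: $3.01.

$3.01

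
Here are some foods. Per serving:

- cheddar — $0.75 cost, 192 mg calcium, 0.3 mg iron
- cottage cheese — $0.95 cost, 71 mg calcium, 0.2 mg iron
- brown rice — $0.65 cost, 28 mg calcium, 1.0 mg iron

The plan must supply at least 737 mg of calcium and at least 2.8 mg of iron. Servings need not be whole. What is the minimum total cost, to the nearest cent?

$3.81

For a min-cost LP with two ≥-constraints, a basic feasible solution has at most two positive variables.
cheddar only: max(737/192, 2.8/0.3) = 9.333 servings → $7.00.
cottage cheese only: max(737/71, 2.8/0.2) = 14 servings → $13.30.
brown rice only: max(737/28, 2.8/1.0) = 26.32 servings → $17.11.
cheddar + cottage cheese with both targets exact would need a negative amount; discard.
cheddar + brown rice with both tight: 3.587 servings and 1.724 servings → $3.81.
cottage cheese + brown rice with both tight: 10.07 servings and 0.7859 servings → $10.08.
Cheapest feasible corner: $3.81.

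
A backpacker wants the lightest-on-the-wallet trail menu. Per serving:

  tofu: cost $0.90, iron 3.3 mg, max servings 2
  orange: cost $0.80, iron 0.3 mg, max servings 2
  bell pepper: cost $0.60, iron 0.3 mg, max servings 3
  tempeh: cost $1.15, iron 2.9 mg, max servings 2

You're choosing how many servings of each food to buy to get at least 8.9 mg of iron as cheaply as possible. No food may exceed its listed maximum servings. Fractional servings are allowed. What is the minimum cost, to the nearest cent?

$2.71

Cost per mg of iron: tofu $0.2727, tempeh $0.3966, bell pepper $2.0000, orange $2.6667.
Take 2 servings of tofu: +6.6 mg iron for $1.80 (total $1.80, still need 2.3 mg).
Take 0.7931 servings of tempeh: +2.3 mg iron for $0.91 (total $2.71, still need 0.0 mg).
Filling from the cheapest source first is optimal under one linear minimum: $2.71.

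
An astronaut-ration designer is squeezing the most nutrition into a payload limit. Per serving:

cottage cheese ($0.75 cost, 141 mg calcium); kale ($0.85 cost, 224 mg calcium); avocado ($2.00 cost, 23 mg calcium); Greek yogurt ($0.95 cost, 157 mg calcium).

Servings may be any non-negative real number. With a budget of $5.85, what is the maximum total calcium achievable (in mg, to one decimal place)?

1541.6 mg

Calcium per dollar: kale 263.5, cottage cheese 188, Greek yogurt 165.3, avocado 11.5.
With no serving limits, spend the whole cost allowance on kale: $5.85 / $0.85 × 224 mg = 1541.6 mg.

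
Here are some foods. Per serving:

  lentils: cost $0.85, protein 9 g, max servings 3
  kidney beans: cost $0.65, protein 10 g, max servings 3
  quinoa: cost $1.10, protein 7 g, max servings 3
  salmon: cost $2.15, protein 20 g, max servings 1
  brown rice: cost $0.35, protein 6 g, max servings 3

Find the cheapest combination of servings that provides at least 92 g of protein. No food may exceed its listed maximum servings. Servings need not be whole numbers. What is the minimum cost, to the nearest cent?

$7.38

Cost per g of protein: brown rice $0.0583, kidney beans $0.0650, lentils $0.0944, salmon $0.1075, quinoa $0.1571.
Take 3 servings of brown rice: +18.0 g protein for $1.05 (total $1.05, still need 74.0 g).
Take 3 servings of kidney beans: +30.0 g protein for $1.95 (total $3.00, still need 44.0 g).
Take 3 servings of lentils: +27.0 g protein for $2.55 (total $5.55, still need 17.0 g).
Take 0.85 servings of salmon: +17.0 g protein for $1.83 (total $7.38, still need 0.0 g).
Greedy by cheapest-per-g is optimal for a single linear constraint, so the minimum cost is $7.38.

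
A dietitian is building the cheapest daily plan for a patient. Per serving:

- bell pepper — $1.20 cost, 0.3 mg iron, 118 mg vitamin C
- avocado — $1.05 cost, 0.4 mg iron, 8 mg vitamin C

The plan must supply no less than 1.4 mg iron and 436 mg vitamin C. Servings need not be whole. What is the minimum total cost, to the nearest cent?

$5.18

Two binding constraints pin down two serving amounts, so the optimal mix uses at most two foods. The candidates are each food alone (scaled to the tighter of iron/vitamin C) and each pair with both constraints tight.
bell pepper only: max(1.4/0.3, 436/118) = 4.667 servings → $5.60.
avocado only: max(1.4/0.4, 436/8) = 54.5 servings → $57.23.
bell pepper + avocado with both tight: 3.643 servings and 0.7679 servings → $5.18.
The minimum over all feasible corners is $5.18.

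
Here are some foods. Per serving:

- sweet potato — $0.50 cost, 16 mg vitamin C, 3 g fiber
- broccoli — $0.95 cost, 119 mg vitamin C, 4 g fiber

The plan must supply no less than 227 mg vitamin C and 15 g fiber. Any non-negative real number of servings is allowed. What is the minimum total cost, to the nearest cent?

Minimising a linear cost over {vitamin C ≥ 227, fiber ≥ 15, servings ≥ 0} — the optimum is at a vertex, using one or two foods.
sweet potato only: max(227/16, 15/3) = 14.19 servings → $7.09.
broccoli only: max(227/119, 15/4) = 3.75 servings → $3.56.
sweet potato + broccoli with both tight: 2.993 servings and 1.505 servings → $2.93.
So the least-cost plan costs $2.93.

$2.93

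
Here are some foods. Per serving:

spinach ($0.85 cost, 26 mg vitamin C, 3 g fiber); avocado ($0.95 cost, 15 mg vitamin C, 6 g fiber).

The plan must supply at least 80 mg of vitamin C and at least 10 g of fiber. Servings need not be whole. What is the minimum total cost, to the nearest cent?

$2.70

spinach only: max(80/26, 10/3) = 3.333 servings → $2.83.
avocado only: max(80/15, 10/6) = 5.333 servings → $5.07.
spinach + avocado with both tight: 2.973 servings and 0.1802 servings → $2.70.
Cheapest feasible corner: $2.70.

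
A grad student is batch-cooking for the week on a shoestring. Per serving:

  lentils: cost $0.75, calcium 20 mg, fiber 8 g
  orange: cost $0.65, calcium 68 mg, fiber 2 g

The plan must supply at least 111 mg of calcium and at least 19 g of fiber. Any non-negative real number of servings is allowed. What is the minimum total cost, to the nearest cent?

$2.25

Two binding constraints pin down two serving amounts, so the optimal mix uses at most two foods. The candidates are each food alone (scaled to the tighter of calcium/fiber) and each pair with both constraints tight.
lentils only: max(111/20, 19/8) = 5.55 servings → $4.16.
orange only: max(111/68, 19/2) = 9.5 servings → $6.17.
lentils + orange with both tight: 2.123 servings and 1.008 servings → $2.25.
The minimum over all feasible corners is $2.25.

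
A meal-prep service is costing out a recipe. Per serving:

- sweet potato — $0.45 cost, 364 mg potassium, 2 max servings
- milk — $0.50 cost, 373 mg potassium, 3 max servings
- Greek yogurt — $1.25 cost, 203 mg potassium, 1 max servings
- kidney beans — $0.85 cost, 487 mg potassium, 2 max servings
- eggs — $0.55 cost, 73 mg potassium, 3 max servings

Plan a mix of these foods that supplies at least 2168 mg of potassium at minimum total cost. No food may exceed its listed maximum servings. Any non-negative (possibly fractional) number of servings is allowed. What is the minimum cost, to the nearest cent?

Cost per mg of potassium: sweet potato $0.0012, milk $0.0013, kidney beans $0.0017, Greek yogurt $0.0062, eggs $0.0075.
Take 2 servings of sweet potato: +728.0 mg potassium for $0.90 (total $0.90, still need 1440.0 mg).
Take 3 servings of milk: +1119.0 mg potassium for $1.50 (total $2.40, still need 321.0 mg).
Take 0.6591 servings of kidney beans: +321.0 mg potassium for $0.56 (total $2.96, still need 0.0 mg).
Filling from the cheapest source first is optimal under one linear minimum: $2.96.

$2.96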